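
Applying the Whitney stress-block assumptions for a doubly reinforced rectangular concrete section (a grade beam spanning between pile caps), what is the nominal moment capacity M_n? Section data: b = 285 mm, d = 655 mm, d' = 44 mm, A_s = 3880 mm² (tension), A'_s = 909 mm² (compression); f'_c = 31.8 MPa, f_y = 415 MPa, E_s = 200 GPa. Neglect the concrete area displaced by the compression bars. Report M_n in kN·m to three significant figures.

M_n ≈ 939 kN·m

Assume both tension and compression steel yield.
Net tension couple steel: A_s − A'_s = 2971 mm².
a = (A_s − A'_s) f_y / (0.85 f'_c b) = 1232965/(0.85 × 31.8 × 285) = 160.05 mm.
c = a/β₁ = 160.05/0.823 = 194.47 mm; ε'_s = 0.003(c − d')/c = 0.0023 ≥ f_y/E_s = 0.0021, so compression steel does yield.
M_n = (A_s − A'_s) f_y (d − a/2) + A'_s f_y (d − d') = [1232965 × (655 − 80.025) + 377235 × (655 − 44)] × 10⁻⁶ = 708.92 + 230.49 = 939.41 kN·m.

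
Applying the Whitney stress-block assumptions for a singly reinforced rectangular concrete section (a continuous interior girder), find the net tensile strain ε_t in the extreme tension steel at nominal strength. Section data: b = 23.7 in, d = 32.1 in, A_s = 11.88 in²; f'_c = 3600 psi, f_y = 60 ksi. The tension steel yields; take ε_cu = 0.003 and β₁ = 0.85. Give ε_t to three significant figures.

ε_t ≈ 0.00533

a = A_s f_y/(0.85 f'_c b) = 9.829 in.
β₁ = 0.85, so c = a/β₁ = 9.829/0.85 = 11.564 in.
From the linear strain diagram with ε_cu = 0.003: ε_t = 0.003 (d − c)/c = 0.003 × (32.1 − 11.564)/11.564 = 0.00533.
Since ε_t ≥ 0.005, the section is tension-controlled.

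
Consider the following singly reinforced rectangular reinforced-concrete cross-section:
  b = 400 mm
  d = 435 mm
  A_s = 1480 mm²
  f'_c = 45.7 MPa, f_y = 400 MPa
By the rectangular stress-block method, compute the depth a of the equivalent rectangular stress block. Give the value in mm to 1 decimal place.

a ≈ 38.1 mm

T = A_s f_y = 1480 × 400 = 592000 N = 592 kN.
Setting C = 0.85 f'_c a b equal to T: a = 592000/(0.85 × 45.7 × 400) = 38.1 mm.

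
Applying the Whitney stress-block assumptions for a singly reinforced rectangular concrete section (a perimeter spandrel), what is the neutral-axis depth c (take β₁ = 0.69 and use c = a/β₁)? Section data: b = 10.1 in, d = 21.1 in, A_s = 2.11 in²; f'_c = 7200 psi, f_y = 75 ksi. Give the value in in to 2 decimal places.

c ≈ 3.71 in

T = A_s f_y = 2.11 × 75 = 158.25 kips.
a = T/(0.85 f'_c b) = 158.25/(0.85 × 7.2 × 10.1) = 2.5602 in.
With β₁ = 0.69, c = a/β₁ = 2.5602/0.69 = 3.71 in.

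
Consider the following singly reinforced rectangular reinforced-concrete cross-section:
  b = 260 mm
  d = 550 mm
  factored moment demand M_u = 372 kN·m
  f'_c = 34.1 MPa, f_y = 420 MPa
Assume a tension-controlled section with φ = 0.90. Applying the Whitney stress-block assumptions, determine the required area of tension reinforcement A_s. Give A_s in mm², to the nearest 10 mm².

A_s ≈ 1990 mm²

M_n = M_u/φ = 372/0.90 = 413.333 kN·m.
With M_n = 0.85 f'_c a b (d − a/2), solve the quadratic for a:
a = d − √(d² − 2M_n/(0.85 f'_c b)) = 550 − √(550² − 2 × 413.333×10⁶/(0.85 × 34.1 × 260)) = 110.90 mm.
A_s = 0.85 f'_c a b / f_y = 0.85 × 34.1 × 110.90 × 260 / 420 = 1989.9 mm².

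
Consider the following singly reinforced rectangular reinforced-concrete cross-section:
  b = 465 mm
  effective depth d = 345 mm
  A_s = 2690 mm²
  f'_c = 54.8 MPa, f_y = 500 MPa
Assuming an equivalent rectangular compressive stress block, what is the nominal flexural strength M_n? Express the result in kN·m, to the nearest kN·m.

T = A_s f_y = 2690 × 500 = 1345000 N = 1345 kN.
From C = T: a = T/(0.85 f'_c b) = 1345000/(0.85 × 54.8 × 465) = 62.10 mm.
M_n = T(d − a/2) = 1345 kN × (345 − 31.05) mm = 422.26 kN·m.

M_n ≈ 422 kN·m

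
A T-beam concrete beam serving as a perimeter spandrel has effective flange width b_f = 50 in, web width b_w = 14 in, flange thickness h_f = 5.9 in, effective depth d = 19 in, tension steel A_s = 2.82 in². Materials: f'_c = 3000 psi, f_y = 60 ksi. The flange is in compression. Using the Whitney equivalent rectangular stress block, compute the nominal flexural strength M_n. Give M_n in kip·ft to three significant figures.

M_n ≈ 259 kip·ft

Tension: T = A_s f_y = 2.82 × 60 = 169.2 kips.
Try a within the flange: a = T/(0.85 f'_c b_f) = 169.2/(0.85 × 3 × 50) = 1.327 in.
Since a = 1.327 ≤ h_f = 5.9 in, the stress block lies entirely in the flange; analyse as a rectangular beam of width b_f.
M_n = T(d − a/2) = 169.2 × (19 − 0.6635) = 3102.5 kip·in.
M_n = 3102.5/12 = 258.54 kip·ft.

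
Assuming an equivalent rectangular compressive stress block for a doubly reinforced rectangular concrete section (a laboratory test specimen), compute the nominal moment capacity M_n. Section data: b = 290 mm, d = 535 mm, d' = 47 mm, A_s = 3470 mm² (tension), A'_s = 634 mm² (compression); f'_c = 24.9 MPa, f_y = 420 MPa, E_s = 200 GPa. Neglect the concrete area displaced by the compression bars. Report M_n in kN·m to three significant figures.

Assume both tension and compression steel yield.
Net tension couple steel: A_s − A'_s = 2836 mm².
a = (A_s − A'_s) f_y / (0.85 f'_c b) = 1191120/(0.85 × 24.9 × 290) = 194.06 mm.
c = a/β₁ = 194.06/0.85 = 228.31 mm; ε'_s = 0.003(c − d')/c = 0.0024 ≥ f_y/E_s = 0.0021, so compression steel does yield.
M_n = (A_s − A'_s) f_y (d − a/2) + A'_s f_y (d − d') = [1191120 × (535 − 97.03) + 266280 × (535 − 47)] × 10⁻⁶ = 521.67 + 129.94 = 651.61 kN·m.

M_n ≈ 652 kN·m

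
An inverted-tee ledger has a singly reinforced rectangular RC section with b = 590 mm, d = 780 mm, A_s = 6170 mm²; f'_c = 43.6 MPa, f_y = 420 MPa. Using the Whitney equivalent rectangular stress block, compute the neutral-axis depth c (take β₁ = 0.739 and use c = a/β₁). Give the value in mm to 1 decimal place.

T = A_s f_y = 6170 × 420 = 2591400 N = 2591.4 kN.
Setting C = 0.85 f'_c a b equal to T: a = 2591400/(0.85 × 43.6 × 590) = 118.516 mm.
With β₁ = 0.739, c = a/β₁ = 118.516/0.739 = 160.4 mm.

c ≈ 160.4 mm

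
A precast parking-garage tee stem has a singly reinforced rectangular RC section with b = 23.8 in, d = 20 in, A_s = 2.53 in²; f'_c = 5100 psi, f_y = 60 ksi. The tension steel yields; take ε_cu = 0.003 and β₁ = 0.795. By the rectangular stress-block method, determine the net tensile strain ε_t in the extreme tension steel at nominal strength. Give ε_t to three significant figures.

ε_t ≈ 0.0294

a = A_s f_y/(0.85 f'_c b) = 1.471 in.
β₁ = 0.795, so c = a/β₁ = 1.471/0.795 = 1.850 in.
From the linear strain diagram with ε_cu = 0.003: ε_t = 0.003 (d − c)/c = 0.003 × (20 − 1.850)/1.850 = 0.0294.
Since ε_t ≥ 0.005, the section is tension-controlled.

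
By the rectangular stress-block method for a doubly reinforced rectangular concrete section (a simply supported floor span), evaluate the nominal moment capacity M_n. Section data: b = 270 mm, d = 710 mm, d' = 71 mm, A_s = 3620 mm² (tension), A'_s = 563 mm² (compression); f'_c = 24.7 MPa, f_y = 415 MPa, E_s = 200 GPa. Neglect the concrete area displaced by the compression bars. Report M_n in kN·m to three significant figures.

Assume both tension and compression steel yield.
Net tension couple steel: A_s − A'_s = 3057 mm².
a = (A_s − A'_s) f_y / (0.85 f'_c b) = 1268655/(0.85 × 24.7 × 270) = 223.80 mm.
c = a/β₁ = 223.80/0.85 = 263.29 mm; ε'_s = 0.003(c − d')/c = 0.0022 ≥ f_y/E_s = 0.0021, so compression steel does yield.
M_n = (A_s − A'_s) f_y (d − a/2) + A'_s f_y (d − d') = [1268655 × (710 − 111.9) + 233645 × (710 − 71)] × 10⁻⁶ = 758.78 + 149.30 = 908.08 kN·m.

M_n ≈ 908 kN·m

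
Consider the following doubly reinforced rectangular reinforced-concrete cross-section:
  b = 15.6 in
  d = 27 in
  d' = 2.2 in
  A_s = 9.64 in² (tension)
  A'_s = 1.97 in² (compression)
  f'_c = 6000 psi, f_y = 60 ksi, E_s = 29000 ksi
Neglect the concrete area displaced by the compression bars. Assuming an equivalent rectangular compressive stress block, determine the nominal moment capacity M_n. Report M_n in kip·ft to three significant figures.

M_n ≈ 1170 kip·ft

Assume both steels yield.
a = (A_s − A'_s) f_y/(0.85 f'_c b) = (9.64 − 1.97) × 60/(0.85 × 6 × 15.6) = 5.784 in.
c = a/β₁ = 5.784/0.75 = 7.712 in; ε'_s = 0.003(c − d')/c = 0.0021 ≥ ε_y = 0.0021, so the compression steel yields.
M_n = (A_s − A'_s) f_y (d − a/2) + A'_s f_y (d − d') = 460.2 × (27 − 2.892) + 118.2 × (27 − 2.2) = 11094.5 + 2931.4 = 14025.9 kip·in = 14025.9/12 = 1168.83 kip·ft.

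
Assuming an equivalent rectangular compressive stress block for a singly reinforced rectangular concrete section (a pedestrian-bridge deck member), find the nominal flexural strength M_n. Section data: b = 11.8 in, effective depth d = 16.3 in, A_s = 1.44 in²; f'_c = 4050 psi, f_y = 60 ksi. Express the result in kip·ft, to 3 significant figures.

T = A_s f_y = 1.44 × 60 = 86.4 kips.
a = T/(0.85 f'_c b) = 86.4/(0.85 × 4.05 × 11.8) = 2.127 in.
M_n = T(d − a/2) = 86.4 × (16.3 − 1.0635) = 1316.4 kip·in = 1316.4/12 = 109.70 kip·ft.

M_n ≈ 110 kip·ft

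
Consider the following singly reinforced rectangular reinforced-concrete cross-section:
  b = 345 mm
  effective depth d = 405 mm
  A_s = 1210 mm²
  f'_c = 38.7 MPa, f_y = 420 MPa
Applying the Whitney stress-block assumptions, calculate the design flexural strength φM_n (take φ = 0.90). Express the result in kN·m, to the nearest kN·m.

T = A_s f_y = 1210 × 420 = 508200 N = 508.2 kN.
From C = T: a = T/(0.85 f'_c b) = 508200/(0.85 × 38.7 × 345) = 44.78 mm.
M_n = T(d − a/2) = 508.2 kN × (405 − 22.39) mm = 194.44 kN·m.
φM_n = 0.90 × 194.44 = 175.00 kN·m.

φM_n ≈ 175 kN·m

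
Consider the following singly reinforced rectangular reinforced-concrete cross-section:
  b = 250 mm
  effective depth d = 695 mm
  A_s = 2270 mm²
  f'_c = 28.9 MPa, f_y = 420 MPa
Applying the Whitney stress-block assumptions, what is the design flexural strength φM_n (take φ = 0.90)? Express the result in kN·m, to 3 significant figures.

T = A_s f_y = 2270 × 420 = 953400 N = 953.4 kN.
From C = T: a = T/(0.85 f'_c b) = 953400/(0.85 × 28.9 × 250) = 155.25 mm.
M_n = T(d − a/2) = 953.4 kN × (695 − 77.625) mm = 588.61 kN·m.
φM_n = 0.90 × 588.61 = 529.75 kN·m.

φM_n ≈ 530 kN·m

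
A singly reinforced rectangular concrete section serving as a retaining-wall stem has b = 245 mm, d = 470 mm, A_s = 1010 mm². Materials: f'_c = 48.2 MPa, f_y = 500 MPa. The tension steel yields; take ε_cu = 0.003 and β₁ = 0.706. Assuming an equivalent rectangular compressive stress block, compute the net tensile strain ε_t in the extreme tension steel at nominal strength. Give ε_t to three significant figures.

a = A_s f_y/(0.85 f'_c b) = 50.31 mm.
β₁ = 0.706, so c = a/β₁ = 50.31/0.706 = 71.26 mm.
From the linear strain diagram with ε_cu = 0.003: ε_t = 0.003 (d − c)/c = 0.003 × (470 − 71.26)/71.26 = 0.0168.
Since ε_t ≥ 0.005, the section is tension-controlled.

ε_t ≈ 0.0168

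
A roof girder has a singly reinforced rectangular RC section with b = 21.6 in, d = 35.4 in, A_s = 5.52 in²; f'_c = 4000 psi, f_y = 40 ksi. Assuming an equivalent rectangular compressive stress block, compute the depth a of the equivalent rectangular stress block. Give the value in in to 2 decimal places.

T = A_s f_y = 5.52 × 40 = 220.8 kips.
a = T/(0.85 f'_c b) = 220.8/(0.85 × 4 × 21.6) = 3.01 in.

a ≈ 3.01 in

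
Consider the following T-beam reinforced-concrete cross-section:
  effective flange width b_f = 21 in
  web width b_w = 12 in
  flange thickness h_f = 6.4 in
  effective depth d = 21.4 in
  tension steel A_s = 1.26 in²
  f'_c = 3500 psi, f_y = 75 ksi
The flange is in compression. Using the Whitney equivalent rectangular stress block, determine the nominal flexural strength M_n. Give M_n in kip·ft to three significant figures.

Tension: T = A_s f_y = 1.26 × 75 = 94.5 kips.
Try a within the flange: a = T/(0.85 f'_c b_f) = 94.5/(0.85 × 3.5 × 21) = 1.513 in.
Since a = 1.513 ≤ h_f = 6.4 in, the stress block lies entirely in the flange; analyse as a rectangular beam of width b_f.
M_n = T(d − a/2) = 94.5 × (21.4 − 0.7565) = 1950.8 kip·in.
M_n = 1950.8/12 = 162.57 kip·ft.

M_n ≈ 163 kip·ft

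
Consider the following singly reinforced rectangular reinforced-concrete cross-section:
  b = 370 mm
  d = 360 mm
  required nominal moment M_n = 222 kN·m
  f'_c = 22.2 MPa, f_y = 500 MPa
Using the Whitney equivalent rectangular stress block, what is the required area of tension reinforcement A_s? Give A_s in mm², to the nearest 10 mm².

A_s ≈ 1440 mm²

With M_n = 0.85 f'_c a b (d − a/2), solve the quadratic for a:
a = d − √(d² − 2M_n/(0.85 f'_c b)) = 360 − √(360² − 2 × 222×10⁶/(0.85 × 22.2 × 370)) = 103.08 mm.
A_s = 0.85 f'_c a b / f_y = 0.85 × 22.2 × 103.08 × 370 / 500 = 1439.4 mm².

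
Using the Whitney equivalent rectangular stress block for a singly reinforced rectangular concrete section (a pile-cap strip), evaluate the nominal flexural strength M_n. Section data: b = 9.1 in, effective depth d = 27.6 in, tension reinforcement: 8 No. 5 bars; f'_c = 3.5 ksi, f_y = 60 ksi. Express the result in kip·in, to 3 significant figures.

A_s = 8 × 0.31 = 2.48 in².
T = A_s f_y = 2.48 × 60 = 148.8 kips.
a = T/(0.85 f'_c b) = 148.8/(0.85 × 3.5 × 9.1) = 5.496 in.
M_n = T(d − a/2) = 148.8 × (27.6 − 2.748) = 3698.0 kip·in.

M_n ≈ 3700 kip·in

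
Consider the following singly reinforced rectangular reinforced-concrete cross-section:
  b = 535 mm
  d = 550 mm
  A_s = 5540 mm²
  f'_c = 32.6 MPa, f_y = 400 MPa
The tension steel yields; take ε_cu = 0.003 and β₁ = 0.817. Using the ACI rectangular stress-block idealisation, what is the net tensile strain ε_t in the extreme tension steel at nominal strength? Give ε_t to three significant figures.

a = A_s f_y/(0.85 f'_c b) = 149.48 mm.
β₁ = 0.817, so c = a/β₁ = 149.48/0.817 = 182.96 mm.
From the linear strain diagram with ε_cu = 0.003: ε_t = 0.003 (d − c)/c = 0.003 × (550 − 182.96)/182.96 = 0.00602.
Since ε_t ≥ 0.005, the section is tension-controlled.

ε_t ≈ 0.00602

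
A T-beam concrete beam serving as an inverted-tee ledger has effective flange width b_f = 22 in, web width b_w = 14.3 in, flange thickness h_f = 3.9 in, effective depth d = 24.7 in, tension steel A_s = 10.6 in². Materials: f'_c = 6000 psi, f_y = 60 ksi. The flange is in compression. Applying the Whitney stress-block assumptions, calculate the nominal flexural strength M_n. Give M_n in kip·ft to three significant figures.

Tension: T = A_s f_y = 10.6 × 60 = 636 kips.
Try a within the flange: a = T/(0.85 f'_c b_f) = 636/(0.85 × 6 × 22) = 5.668 in.
a = 5.668 > h_f = 3.9 in: the block extends into the web. Split into flange-overhang and web parts.
C_f = 0.85 f'_c (b_f − b_w) h_f = 0.85 × 6 × (22 − 14.3) × 3.9 = 153.2 kips.
Remaining web compression depth: a_w = (T − C_f)/(0.85 f'_c b_w) = (636 − 153.2)/(0.85 × 6 × 14.3) = 6.620 in.
M_n = C_f(d − h_f/2) + (T − C_f)(d − a_w/2) = 153.2 × (24.7 − 1.95) + 482.8 × (24.7 − 3.31) = 3485.3 + 10327.1 = 13812.4 kip·in.
M_n = 13812.4/12 = 1151.03 kip·ft.

M_n ≈ 1150 kip·ft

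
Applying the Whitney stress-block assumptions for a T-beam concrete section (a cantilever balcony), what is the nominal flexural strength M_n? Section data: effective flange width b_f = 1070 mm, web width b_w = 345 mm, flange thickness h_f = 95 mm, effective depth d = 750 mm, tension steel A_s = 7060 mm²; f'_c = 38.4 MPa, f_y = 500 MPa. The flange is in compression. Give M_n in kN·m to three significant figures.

M_n ≈ 2470 kN·m

Tension: T = A_s f_y = 7060 × 500 = 3530000 N.
Try a within the flange: a = T/(0.85 f'_c b_f) = 3530000/(0.85 × 38.4 × 1070) = 101.07 mm.
a = 101.07 > h_f = 95 mm: the block extends into the web. Split into flange-overhang and web parts.
C_f = 0.85 f'_c (b_f − b_w) h_f = 0.85 × 38.4 × (1070 − 345) × 95 = 2248080 N.
Remaining web compression depth: a_w = (T − C_f)/(0.85 f'_c b_w) = (3530000 − 2248080)/(0.85 × 38.4 × 345) = 113.84 mm.
M_n = C_f(d − h_f/2) + (T − C_f)(d − a_w/2) = 2248080 × (750 − 47.5) + 1281920 × (750 − 56.92) = 1579.28 + 888.47 = 2467.75 × 10⁶ N·mm.
M_n = 2467.75 kN·m.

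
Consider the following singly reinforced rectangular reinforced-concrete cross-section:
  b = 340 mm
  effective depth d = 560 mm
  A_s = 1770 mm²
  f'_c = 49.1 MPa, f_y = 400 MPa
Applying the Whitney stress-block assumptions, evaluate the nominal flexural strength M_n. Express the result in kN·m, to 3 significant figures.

M_n ≈ 379 kN·m

T = A_s f_y = 1770 × 400 = 708000 N = 708 kN.
From C = T: a = T/(0.85 f'_c b) = 708000/(0.85 × 49.1 × 340) = 49.89 mm.
M_n = T(d − a/2) = 708 kN × (560 − 24.945) mm = 378.82 kN·m.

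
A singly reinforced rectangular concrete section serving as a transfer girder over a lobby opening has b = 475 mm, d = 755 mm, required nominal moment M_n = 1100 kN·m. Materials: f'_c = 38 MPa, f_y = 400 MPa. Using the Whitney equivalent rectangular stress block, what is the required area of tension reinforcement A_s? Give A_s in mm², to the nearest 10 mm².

A_s ≈ 3910 mm²

With M_n = 0.85 f'_c a b (d − a/2), solve the quadratic for a:
a = d − √(d² − 2M_n/(0.85 f'_c b)) = 755 − √(755² − 2 × 1100×10⁶/(0.85 × 38 × 475)) = 101.83 mm.
A_s = 0.85 f'_c a b / f_y = 0.85 × 38 × 101.83 × 475 / 400 = 3905.8 mm².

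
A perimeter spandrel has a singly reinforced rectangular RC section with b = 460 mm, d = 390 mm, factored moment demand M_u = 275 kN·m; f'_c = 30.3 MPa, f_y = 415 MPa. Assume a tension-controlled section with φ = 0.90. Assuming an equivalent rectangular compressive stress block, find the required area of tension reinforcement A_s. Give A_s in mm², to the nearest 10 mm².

M_n = M_u/φ = 275/0.90 = 305.556 kN·m.
With M_n = 0.85 f'_c a b (d − a/2), solve the quadratic for a:
a = d − √(d² − 2M_n/(0.85 f'_c b)) = 390 − √(390² − 2 × 305.556×10⁶/(0.85 × 30.3 × 460)) = 72.95 mm.
A_s = 0.85 f'_c a b / f_y = 0.85 × 30.3 × 72.95 × 460 / 415 = 2082.6 mm².

A_s ≈ 2080 mm²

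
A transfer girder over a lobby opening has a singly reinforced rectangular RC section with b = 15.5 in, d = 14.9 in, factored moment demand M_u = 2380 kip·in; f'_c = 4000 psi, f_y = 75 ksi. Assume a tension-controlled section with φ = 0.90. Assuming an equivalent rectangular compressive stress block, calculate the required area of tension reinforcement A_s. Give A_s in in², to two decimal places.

A_s ≈ 2.72 in²

M_n = M_u/φ = 2380/0.90 = 2644.44 kip·in.
From M_n = 0.85 f'_c a b (d − a/2):
a = d − √(d² − 2M_n/(0.85 f'_c b)) = 14.9 − √(14.9² − 2 × 2644.44/(0.85 × 4 × 15.5)) = 3.870 in.
A_s = 0.85 f'_c a b / f_y = 0.85 × 4 × 3.870 × 15.5 / 75 = 2.719 in².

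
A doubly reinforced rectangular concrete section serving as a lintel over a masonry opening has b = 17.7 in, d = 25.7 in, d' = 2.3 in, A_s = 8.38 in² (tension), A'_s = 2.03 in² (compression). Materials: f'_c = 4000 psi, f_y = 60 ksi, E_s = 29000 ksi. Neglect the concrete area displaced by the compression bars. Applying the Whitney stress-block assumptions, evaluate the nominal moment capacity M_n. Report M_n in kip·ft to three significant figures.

Assume both steels yield.
a = (A_s − A'_s) f_y/(0.85 f'_c b) = (8.38 − 2.03) × 60/(0.85 × 4 × 17.7) = 6.331 in.
c = a/β₁ = 6.331/0.85 = 7.448 in; ε'_s = 0.003(c − d')/c = 0.0021 ≥ ε_y = 0.0021, so the compression steel yields.
M_n = (A_s − A'_s) f_y (d − a/2) + A'_s f_y (d − d') = 381 × (25.7 − 3.1655) + 121.8 × (25.7 − 2.3) = 8585.6 + 2850.1 = 11435.7 kip·in = 11435.7/12 = 952.98 kip·ft.

M_n ≈ 953 kip·ft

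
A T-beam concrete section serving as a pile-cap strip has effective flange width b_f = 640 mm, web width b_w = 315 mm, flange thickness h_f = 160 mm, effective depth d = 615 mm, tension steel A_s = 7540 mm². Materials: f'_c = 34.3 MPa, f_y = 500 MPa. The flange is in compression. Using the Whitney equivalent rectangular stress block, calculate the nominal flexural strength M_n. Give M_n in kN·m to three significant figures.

Tension: T = A_s f_y = 7540 × 500 = 3770000 N.
Try a within the flange: a = T/(0.85 f'_c b_f) = 3770000/(0.85 × 34.3 × 640) = 202.05 mm.
a = 202.05 > h_f = 160 mm: the block extends into the web. Split into flange-overhang and web parts.
C_f = 0.85 f'_c (b_f − b_w) h_f = 0.85 × 34.3 × (640 − 315) × 160 = 1516060 N.
Remaining web compression depth: a_w = (T − C_f)/(0.85 f'_c b_w) = (3770000 − 1516060)/(0.85 × 34.3 × 315) = 245.42 mm.
M_n = C_f(d − h_f/2) + (T − C_f)(d − a_w/2) = 1516060 × (615 − 80) + 2253940 × (615 − 122.71) = 811.09 + 1109.59 = 1920.68 × 10⁶ N·mm.
M_n = 1920.68 kN·m.

M_n ≈ 1920 kN·m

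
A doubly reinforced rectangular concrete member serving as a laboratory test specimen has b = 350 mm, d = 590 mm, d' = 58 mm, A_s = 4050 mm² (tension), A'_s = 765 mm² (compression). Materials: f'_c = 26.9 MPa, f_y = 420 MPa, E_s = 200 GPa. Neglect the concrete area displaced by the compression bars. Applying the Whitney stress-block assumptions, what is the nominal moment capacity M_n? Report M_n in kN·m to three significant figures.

Assume both tension and compression steel yield.
Net tension couple steel: A_s − A'_s = 3285 mm².
a = (A_s − A'_s) f_y / (0.85 f'_c b) = 1379700/(0.85 × 26.9 × 350) = 172.40 mm.
c = a/β₁ = 172.40/0.85 = 202.82 mm; ε'_s = 0.003(c − d')/c = 0.0021 ≥ f_y/E_s = 0.0021, so compression steel does yield.
M_n = (A_s − A'_s) f_y (d − a/2) + A'_s f_y (d − d') = [1379700 × (590 − 86.2) + 321300 × (590 − 58)] × 10⁻⁶ = 695.09 + 170.93 = 866.02 kN·m.

M_n ≈ 866 kN·m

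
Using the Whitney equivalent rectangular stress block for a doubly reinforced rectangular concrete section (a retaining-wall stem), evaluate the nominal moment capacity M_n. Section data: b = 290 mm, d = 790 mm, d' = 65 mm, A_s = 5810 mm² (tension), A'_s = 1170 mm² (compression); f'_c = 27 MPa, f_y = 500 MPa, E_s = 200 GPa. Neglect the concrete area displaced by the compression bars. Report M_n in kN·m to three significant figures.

Assume both tension and compression steel yield.
Net tension couple steel: A_s − A'_s = 4640 mm².
a = (A_s − A'_s) f_y / (0.85 f'_c b) = 2320000/(0.85 × 27 × 290) = 348.58 mm.
c = a/β₁ = 348.58/0.85 = 410.09 mm; ε'_s = 0.003(c − d')/c = 0.0025 ≥ f_y/E_s = 0.0025, so compression steel does yield.
M_n = (A_s − A'_s) f_y (d − a/2) + A'_s f_y (d − d') = [2320000 × (790 − 174.29) + 585000 × (790 − 65)] × 10⁻⁶ = 1428.45 + 424.13 = 1852.58 kN·m.

M_n ≈ 1850 kN·m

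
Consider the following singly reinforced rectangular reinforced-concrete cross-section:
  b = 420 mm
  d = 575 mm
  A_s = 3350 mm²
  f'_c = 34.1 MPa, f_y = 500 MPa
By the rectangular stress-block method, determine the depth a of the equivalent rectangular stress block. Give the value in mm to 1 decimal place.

T = A_s f_y = 3350 × 500 = 1675000 N = 1675 kN.
Setting C = 0.85 f'_c a b equal to T: a = 1675000/(0.85 × 34.1 × 420) = 137.6 mm.

a ≈ 137.6 mm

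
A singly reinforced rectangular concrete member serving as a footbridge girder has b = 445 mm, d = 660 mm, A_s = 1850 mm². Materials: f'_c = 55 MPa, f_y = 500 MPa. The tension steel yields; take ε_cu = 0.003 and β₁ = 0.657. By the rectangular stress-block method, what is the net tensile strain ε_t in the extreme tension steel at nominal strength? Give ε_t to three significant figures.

ε_t ≈ 0.0263

a = A_s f_y/(0.85 f'_c b) = 44.46 mm.
β₁ = 0.657, so c = a/β₁ = 44.46/0.657 = 67.67 mm.
From the linear strain diagram with ε_cu = 0.003: ε_t = 0.003 (d − c)/c = 0.003 × (660 − 67.67)/67.67 = 0.0263.
Since ε_t ≥ 0.005, the section is tension-controlled.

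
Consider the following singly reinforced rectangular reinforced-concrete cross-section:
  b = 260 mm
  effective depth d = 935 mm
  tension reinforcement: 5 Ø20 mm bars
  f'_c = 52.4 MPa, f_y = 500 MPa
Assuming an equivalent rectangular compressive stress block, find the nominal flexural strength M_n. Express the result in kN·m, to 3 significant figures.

A_s = 5 × 314 = 1570 mm².
T = A_s f_y = 1570 × 500 = 785000 N = 785 kN.
From C = T: a = T/(0.85 f'_c b) = 785000/(0.85 × 52.4 × 260) = 67.79 mm.
M_n = T(d − a/2) = 785 kN × (935 − 33.895) mm = 707.37 kN·m.

M_n ≈ 707 kN·m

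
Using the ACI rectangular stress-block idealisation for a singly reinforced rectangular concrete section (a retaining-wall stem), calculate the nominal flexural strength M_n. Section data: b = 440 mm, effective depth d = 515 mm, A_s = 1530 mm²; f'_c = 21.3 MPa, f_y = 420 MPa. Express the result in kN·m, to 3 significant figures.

M_n ≈ 305 kN·m

T = A_s f_y = 1530 × 420 = 642600 N = 642.6 kN.
From C = T: a = T/(0.85 f'_c b) = 642600/(0.85 × 21.3 × 440) = 80.67 mm.
M_n = T(d − a/2) = 642.6 kN × (515 − 40.335) mm = 305.02 kN·m.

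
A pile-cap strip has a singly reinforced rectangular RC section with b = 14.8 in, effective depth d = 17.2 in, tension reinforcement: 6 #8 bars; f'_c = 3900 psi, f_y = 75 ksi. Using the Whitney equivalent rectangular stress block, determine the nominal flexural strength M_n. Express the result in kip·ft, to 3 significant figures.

A_s = 6 × 0.79 = 4.74 in².
T = A_s f_y = 4.74 × 75 = 355.5 kips.
a = T/(0.85 f'_c b) = 355.5/(0.85 × 3.9 × 14.8) = 7.246 in.
M_n = T(d − a/2) = 355.5 × (17.2 − 3.623) = 4826.6 kip·in = 4826.6/12 = 402.22 kip·ft.

M_n ≈ 402 kip·ft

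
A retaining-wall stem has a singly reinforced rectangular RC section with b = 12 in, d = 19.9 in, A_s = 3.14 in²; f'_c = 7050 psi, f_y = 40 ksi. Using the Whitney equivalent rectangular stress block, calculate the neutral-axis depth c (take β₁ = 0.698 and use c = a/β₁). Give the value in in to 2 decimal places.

c ≈ 2.50 in

T = A_s f_y = 3.14 × 40 = 125.6 kips.
a = T/(0.85 f'_c b) = 125.6/(0.85 × 7.05 × 12) = 1.7466 in.
With β₁ = 0.698, c = a/β₁ = 1.7466/0.698 = 2.50 in.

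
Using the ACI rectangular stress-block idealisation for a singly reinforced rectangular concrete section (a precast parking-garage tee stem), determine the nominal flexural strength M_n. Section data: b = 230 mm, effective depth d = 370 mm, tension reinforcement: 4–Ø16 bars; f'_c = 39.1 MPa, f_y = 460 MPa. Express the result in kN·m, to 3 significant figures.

A_s = 4 × 201 = 804 mm².
T = A_s f_y = 804 × 460 = 369840 N = 369.84 kN.
From C = T: a = T/(0.85 f'_c b) = 369840/(0.85 × 39.1 × 230) = 48.38 mm.
M_n = T(d − a/2) = 369.84 kN × (370 − 24.19) mm = 127.89 kN·m.

M_n ≈ 128 kN·m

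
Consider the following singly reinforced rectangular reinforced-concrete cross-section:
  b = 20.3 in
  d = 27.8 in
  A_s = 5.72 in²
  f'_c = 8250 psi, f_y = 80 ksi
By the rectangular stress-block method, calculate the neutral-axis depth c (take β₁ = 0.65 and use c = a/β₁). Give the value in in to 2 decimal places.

c ≈ 4.95 in

T = A_s f_y = 5.72 × 80 = 457.6 kips.
a = T/(0.85 f'_c b) = 457.6/(0.85 × 8.25 × 20.3) = 3.2145 in.
With β₁ = 0.65, c = a/β₁ = 3.2145/0.65 = 4.95 in.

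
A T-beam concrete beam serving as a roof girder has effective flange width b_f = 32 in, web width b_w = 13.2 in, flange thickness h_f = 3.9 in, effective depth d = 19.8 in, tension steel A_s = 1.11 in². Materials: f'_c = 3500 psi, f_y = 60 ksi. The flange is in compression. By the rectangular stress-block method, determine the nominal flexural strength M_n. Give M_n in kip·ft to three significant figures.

M_n ≈ 108 kip·ft

Tension: T = A_s f_y = 1.11 × 60 = 66.6 kips.
Try a within the flange: a = T/(0.85 f'_c b_f) = 66.6/(0.85 × 3.5 × 32) = 0.700 in.
Since a = 0.700 ≤ h_f = 3.9 in, the stress block lies entirely in the flange; analyse as a rectangular beam of width b_f.
M_n = T(d − a/2) = 66.6 × (19.8 − 0.35) = 1295.4 kip·in.
M_n = 1295.4/12 = 107.95 kip·ft.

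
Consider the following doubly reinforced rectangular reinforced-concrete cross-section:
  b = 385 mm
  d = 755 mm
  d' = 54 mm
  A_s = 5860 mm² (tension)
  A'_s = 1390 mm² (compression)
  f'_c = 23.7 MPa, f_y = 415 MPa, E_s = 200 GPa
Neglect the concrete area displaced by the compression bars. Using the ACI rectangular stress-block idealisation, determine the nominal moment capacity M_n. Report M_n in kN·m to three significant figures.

Assume both tension and compression steel yield.
Net tension couple steel: A_s − A'_s = 4470 mm².
a = (A_s − A'_s) f_y / (0.85 f'_c b) = 1855050/(0.85 × 23.7 × 385) = 239.18 mm.
c = a/β₁ = 239.18/0.85 = 281.39 mm; ε'_s = 0.003(c − d')/c = 0.0024 ≥ f_y/E_s = 0.0021, so compression steel does yield.
M_n = (A_s − A'_s) f_y (d − a/2) + A'_s f_y (d − d') = [1855050 × (755 − 119.59) + 576850 × (755 − 54)] × 10⁻⁶ = 1178.72 + 404.37 = 1583.09 kN·m.

M_n ≈ 1580 kN·m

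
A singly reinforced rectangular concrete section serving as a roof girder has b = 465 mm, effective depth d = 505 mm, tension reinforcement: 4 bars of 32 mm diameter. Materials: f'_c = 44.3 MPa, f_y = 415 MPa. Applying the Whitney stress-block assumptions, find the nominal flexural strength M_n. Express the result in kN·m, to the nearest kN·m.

A_s = 4 × 804 = 3216 mm².
T = A_s f_y = 3216 × 415 = 1334640 N = 1334.64 kN.
From C = T: a = T/(0.85 f'_c b) = 1334640/(0.85 × 44.3 × 465) = 76.22 mm.
M_n = T(d − a/2) = 1334.64 kN × (505 − 38.11) mm = 623.13 kN·m.

M_n ≈ 623 kN·m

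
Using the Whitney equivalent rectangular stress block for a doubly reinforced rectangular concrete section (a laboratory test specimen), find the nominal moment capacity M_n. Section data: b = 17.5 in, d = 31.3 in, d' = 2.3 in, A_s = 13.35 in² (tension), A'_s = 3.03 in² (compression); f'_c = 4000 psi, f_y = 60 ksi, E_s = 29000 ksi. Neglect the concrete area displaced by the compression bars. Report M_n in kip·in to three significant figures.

Assume both steels yield.
a = (A_s − A'_s) f_y/(0.85 f'_c b) = (13.35 − 3.03) × 60/(0.85 × 4 × 17.5) = 10.407 in.
c = a/β₁ = 10.407/0.85 = 12.244 in; ε'_s = 0.003(c − d')/c = 0.0024 ≥ ε_y = 0.0021, so the compression steel yields.
M_n = (A_s − A'_s) f_y (d − a/2) + A'_s f_y (d − d') = 619.2 × (31.3 − 5.2035) + 181.8 × (31.3 − 2.3) = 16159.0 + 5272.2 = 21431.2 kip·in.

M_n ≈ 21400 kip·in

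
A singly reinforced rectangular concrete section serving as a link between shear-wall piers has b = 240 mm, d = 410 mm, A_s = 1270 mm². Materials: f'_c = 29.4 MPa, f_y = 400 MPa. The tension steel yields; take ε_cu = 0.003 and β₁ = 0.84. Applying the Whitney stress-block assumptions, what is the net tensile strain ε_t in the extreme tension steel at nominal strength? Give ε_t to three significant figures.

ε_t ≈ 0.00920

a = A_s f_y/(0.85 f'_c b) = 84.70 mm.
β₁ = 0.84, so c = a/β₁ = 84.70/0.84 = 100.83 mm.
From the linear strain diagram with ε_cu = 0.003: ε_t = 0.003 (d − c)/c = 0.003 × (410 − 100.83)/100.83 = 0.00920.
Since ε_t ≥ 0.005, the section is tension-controlled.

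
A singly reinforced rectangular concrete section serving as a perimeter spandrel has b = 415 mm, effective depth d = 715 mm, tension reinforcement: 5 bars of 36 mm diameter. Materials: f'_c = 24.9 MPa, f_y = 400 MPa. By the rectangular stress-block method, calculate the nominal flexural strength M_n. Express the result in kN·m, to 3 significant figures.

M_n ≈ 1220 kN·m

A_s = 5 × 1018 = 5090 mm².
T = A_s f_y = 5090 × 400 = 2036000 N = 2036 kN.
From C = T: a = T/(0.85 f'_c b) = 2036000/(0.85 × 24.9 × 415) = 231.80 mm.
M_n = T(d − a/2) = 2036 kN × (715 − 115.9) mm = 1219.77 kN·m.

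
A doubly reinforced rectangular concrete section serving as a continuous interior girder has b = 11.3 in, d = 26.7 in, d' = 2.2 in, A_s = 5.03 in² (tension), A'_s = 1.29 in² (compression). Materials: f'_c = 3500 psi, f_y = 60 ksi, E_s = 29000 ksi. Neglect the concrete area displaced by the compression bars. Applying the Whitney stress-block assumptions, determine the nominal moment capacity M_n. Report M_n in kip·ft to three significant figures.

Assume both steels yield.
a = (A_s − A'_s) f_y/(0.85 f'_c b) = (5.03 − 1.29) × 60/(0.85 × 3.5 × 11.3) = 6.675 in.
c = a/β₁ = 6.675/0.85 = 7.853 in; ε'_s = 0.003(c − d')/c = 0.0022 ≥ ε_y = 0.0021, so the compression steel yields.
M_n = (A_s − A'_s) f_y (d − a/2) + A'_s f_y (d − d') = 224.4 × (26.7 − 3.3375) + 77.4 × (26.7 − 2.2) = 5242.5 + 1896.3 = 7138.8 kip·in = 7138.8/12 = 594.90 kip·ft.

M_n ≈ 595 kip·ft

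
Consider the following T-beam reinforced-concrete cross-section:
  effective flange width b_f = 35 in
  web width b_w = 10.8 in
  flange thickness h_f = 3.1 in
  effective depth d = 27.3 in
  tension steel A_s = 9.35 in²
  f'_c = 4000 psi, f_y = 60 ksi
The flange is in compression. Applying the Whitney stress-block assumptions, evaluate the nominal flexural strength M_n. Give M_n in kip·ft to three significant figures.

M_n ≈ 1140 kip·ft

Tension: T = A_s f_y = 9.35 × 60 = 561 kips.
Try a within the flange: a = T/(0.85 f'_c b_f) = 561/(0.85 × 4 × 35) = 4.714 in.
a = 4.714 > h_f = 3.1 in: the block extends into the web. Split into flange-overhang and web parts.
C_f = 0.85 f'_c (b_f − b_w) h_f = 0.85 × 4 × (35 − 10.8) × 3.1 = 255.1 kips.
Remaining web compression depth: a_w = (T − C_f)/(0.85 f'_c b_w) = (561 − 255.1)/(0.85 × 4 × 10.8) = 8.331 in.
M_n = C_f(d − h_f/2) + (T − C_f)(d − a_w/2) = 255.1 × (27.3 − 1.55) + 305.9 × (27.3 − 4.1655) = 6568.8 + 7076.8 = 13645.6 kip·in.
M_n = 13645.6/12 = 1137.13 kip·ft.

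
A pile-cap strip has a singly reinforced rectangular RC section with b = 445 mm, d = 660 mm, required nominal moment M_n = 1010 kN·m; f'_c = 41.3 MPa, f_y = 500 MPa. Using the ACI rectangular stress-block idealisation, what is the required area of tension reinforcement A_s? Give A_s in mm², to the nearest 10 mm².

A_s ≈ 3330 mm²

With M_n = 0.85 f'_c a b (d − a/2), solve the quadratic for a:
a = d − √(d² − 2M_n/(0.85 f'_c b)) = 660 − √(660² − 2 × 1010×10⁶/(0.85 × 41.3 × 445)) = 106.56 mm.
A_s = 0.85 f'_c a b / f_y = 0.85 × 41.3 × 106.56 × 445 / 500 = 3329.3 mm².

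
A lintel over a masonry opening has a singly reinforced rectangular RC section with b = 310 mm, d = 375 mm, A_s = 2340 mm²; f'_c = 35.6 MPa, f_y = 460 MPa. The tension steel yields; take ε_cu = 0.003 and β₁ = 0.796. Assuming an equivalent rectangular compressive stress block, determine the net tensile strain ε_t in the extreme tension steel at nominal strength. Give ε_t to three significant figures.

ε_t ≈ 0.00480

a = A_s f_y/(0.85 f'_c b) = 114.75 mm.
β₁ = 0.796, so c = a/β₁ = 114.75/0.796 = 144.16 mm.
From the linear strain diagram with ε_cu = 0.003: ε_t = 0.003 (d − c)/c = 0.003 × (375 − 144.16)/144.16 = 0.00480.
ε_t is between 0.004 and 0.005 — transition zone.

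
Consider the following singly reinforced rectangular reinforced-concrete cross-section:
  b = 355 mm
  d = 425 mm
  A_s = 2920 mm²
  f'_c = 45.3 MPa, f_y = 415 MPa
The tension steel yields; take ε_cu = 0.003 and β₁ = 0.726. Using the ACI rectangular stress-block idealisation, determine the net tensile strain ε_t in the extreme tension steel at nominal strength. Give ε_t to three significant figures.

ε_t ≈ 0.00744

a = A_s f_y/(0.85 f'_c b) = 88.65 mm.
β₁ = 0.726, so c = a/β₁ = 88.65/0.726 = 122.11 mm.
From the linear strain diagram with ε_cu = 0.003: ε_t = 0.003 (d − c)/c = 0.003 × (425 − 122.11)/122.11 = 0.00744.
Since ε_t ≥ 0.005, the section is tension-controlled.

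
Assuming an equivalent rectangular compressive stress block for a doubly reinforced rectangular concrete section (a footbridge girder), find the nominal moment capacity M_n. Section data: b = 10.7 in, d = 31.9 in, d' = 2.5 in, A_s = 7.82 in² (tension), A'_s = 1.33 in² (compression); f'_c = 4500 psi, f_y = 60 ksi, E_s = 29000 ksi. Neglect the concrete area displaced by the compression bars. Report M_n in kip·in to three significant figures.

M_n ≈ 12900 kip·in

Assume both steels yield.
a = (A_s − A'_s) f_y/(0.85 f'_c b) = (7.82 − 1.33) × 60/(0.85 × 4.5 × 10.7) = 9.514 in.
c = a/β₁ = 9.514/0.825 = 11.532 in; ε'_s = 0.003(c − d')/c = 0.0023 ≥ ε_y = 0.0021, so the compression steel yields.
M_n = (A_s − A'_s) f_y (d − a/2) + A'_s f_y (d − d') = 389.4 × (31.9 − 4.757) + 79.8 × (31.9 − 2.5) = 10569.5 + 2346.1 = 12915.6 kip·in.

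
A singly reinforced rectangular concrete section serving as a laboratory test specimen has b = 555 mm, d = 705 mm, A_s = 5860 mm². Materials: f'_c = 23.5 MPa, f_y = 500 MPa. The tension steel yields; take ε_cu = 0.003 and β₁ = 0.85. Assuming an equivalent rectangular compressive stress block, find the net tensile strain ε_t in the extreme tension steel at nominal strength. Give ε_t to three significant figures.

ε_t ≈ 0.00380

a = A_s f_y/(0.85 f'_c b) = 264.29 mm.
β₁ = 0.85, so c = a/β₁ = 264.29/0.85 = 310.93 mm.
From the linear strain diagram with ε_cu = 0.003: ε_t = 0.003 (d − c)/c = 0.003 × (705 − 310.93)/310.93 = 0.00380.
ε_t < 0.004 — the section is over-reinforced for flexure under ACI limits.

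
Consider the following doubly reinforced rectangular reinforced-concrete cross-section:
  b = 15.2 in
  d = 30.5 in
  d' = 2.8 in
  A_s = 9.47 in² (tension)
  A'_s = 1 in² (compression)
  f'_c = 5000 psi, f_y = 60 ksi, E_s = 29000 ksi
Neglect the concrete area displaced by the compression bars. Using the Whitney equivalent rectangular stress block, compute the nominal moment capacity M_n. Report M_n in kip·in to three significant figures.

M_n ≈ 15200 kip·in

Assume both steels yield.
a = (A_s − A'_s) f_y/(0.85 f'_c b) = (9.47 − 1) × 60/(0.85 × 5 × 15.2) = 7.867 in.
c = a/β₁ = 7.867/0.8 = 9.834 in; ε'_s = 0.003(c − d')/c = 0.0021 ≥ ε_y = 0.0021, so the compression steel yields.
M_n = (A_s − A'_s) f_y (d − a/2) + A'_s f_y (d − d') = 508.2 × (30.5 − 3.9335) + 60 × (30.5 − 2.8) = 13501.1 + 1662.0 = 15163.1 kip·in.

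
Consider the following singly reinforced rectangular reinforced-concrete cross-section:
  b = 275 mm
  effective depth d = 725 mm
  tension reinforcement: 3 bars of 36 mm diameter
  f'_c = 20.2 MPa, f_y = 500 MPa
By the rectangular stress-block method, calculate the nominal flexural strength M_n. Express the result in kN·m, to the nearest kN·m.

A_s = 3 × 1018 = 3054 mm².
T = A_s f_y = 3054 × 500 = 1527000 N = 1527 kN.
From C = T: a = T/(0.85 f'_c b) = 1527000/(0.85 × 20.2 × 275) = 323.40 mm.
M_n = T(d − a/2) = 1527 kN × (725 − 161.7) mm = 860.16 kN·m.

M_n ≈ 860 kN·m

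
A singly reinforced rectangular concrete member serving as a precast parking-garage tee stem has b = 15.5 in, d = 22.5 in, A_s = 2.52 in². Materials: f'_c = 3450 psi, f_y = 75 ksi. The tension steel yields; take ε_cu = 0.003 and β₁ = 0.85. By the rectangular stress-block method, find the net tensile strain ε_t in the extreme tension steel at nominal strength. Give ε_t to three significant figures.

ε_t ≈ 0.0108

a = A_s f_y/(0.85 f'_c b) = 4.158 in.
β₁ = 0.85, so c = a/β₁ = 4.158/0.85 = 4.892 in.
From the linear strain diagram with ε_cu = 0.003: ε_t = 0.003 (d − c)/c = 0.003 × (22.5 − 4.892)/4.892 = 0.0108.
Since ε_t ≥ 0.005, the section is tension-controlled.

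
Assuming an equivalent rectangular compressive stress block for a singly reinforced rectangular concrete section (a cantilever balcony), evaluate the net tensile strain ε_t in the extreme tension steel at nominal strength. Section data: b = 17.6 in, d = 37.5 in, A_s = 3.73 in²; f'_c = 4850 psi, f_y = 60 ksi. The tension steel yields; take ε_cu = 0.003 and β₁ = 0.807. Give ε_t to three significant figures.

ε_t ≈ 0.0264

a = A_s f_y/(0.85 f'_c b) = 3.085 in.
β₁ = 0.807, so c = a/β₁ = 3.085/0.807 = 3.823 in.
From the linear strain diagram with ε_cu = 0.003: ε_t = 0.003 (d − c)/c = 0.003 × (37.5 − 3.823)/3.823 = 0.0264.
Since ε_t ≥ 0.005, the section is tension-controlled.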